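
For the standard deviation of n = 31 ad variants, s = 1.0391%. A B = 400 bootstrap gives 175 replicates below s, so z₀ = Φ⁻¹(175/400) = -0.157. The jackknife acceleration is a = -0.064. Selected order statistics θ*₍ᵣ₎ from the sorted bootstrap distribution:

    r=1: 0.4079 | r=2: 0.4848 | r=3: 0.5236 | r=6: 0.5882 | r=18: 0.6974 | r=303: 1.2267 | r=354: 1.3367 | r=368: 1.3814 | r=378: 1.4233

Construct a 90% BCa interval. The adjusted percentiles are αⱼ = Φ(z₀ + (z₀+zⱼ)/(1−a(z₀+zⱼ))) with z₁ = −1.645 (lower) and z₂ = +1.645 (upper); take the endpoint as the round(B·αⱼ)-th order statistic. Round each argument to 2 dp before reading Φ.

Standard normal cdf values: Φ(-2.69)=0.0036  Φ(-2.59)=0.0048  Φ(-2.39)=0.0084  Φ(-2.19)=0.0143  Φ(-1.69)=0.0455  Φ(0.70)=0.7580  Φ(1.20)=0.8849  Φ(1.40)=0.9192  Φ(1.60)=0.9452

Lower: z₀ + z₁ = -0.157 + (-1.645) = -1.802; 1 − a(z₀+z₁) = 1 − (-0.064)(-1.802) = 0.8847; argument = -0.157 + (-1.802)/0.8847 = -2.1939 → -2.19.
α₁ = Φ(-2.19) = 0.0143; rank = round(400 × 0.0143) = 6; θ*₍6₎ = 0.5882.
Upper: z₀ + z₂ = 1.488; 1 − a(z₀+z₂) = 1.0952; argument = 1.2016 → 1.20; α₂ = 0.8849; rank = 354; θ*₍354₎ = 1.3367.

(0.5882, 1.3367)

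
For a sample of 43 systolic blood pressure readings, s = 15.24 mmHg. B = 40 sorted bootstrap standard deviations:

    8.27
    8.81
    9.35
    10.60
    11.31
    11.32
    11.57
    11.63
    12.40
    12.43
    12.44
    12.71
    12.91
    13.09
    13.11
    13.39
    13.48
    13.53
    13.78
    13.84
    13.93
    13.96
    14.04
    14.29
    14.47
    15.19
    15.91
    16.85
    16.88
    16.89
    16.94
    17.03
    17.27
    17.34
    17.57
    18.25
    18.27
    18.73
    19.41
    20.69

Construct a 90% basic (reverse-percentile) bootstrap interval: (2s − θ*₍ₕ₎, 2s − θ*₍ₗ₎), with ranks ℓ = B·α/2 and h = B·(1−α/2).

Percentile endpoints at ranks 2 and 38: θ*₍2₎ = 8.81, θ*₍38₎ = 18.73.
Basic interval reflects these around s:
  lower = 2 × 15.24 − 18.73 = 11.75
  upper = 2 × 15.24 − 8.81 = 21.67

(11.75, 21.67)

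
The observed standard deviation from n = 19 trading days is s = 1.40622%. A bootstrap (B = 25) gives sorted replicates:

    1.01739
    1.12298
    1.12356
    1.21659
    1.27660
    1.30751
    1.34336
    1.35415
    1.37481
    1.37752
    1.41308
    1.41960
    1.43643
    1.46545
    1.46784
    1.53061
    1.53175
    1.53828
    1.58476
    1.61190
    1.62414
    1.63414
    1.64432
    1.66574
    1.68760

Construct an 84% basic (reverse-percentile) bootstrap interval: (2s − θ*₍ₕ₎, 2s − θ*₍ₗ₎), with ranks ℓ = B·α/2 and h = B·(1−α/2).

(1.16812, 1.68946)

Percentile endpoints at ranks 2 and 23: θ*₍2₎ = 1.12298, θ*₍23₎ = 1.64432.
Basic interval reflects these around s:
  lower = 2 × 1.40622 − 1.64432 = 1.16812
  upper = 2 × 1.40622 − 1.12298 = 1.68946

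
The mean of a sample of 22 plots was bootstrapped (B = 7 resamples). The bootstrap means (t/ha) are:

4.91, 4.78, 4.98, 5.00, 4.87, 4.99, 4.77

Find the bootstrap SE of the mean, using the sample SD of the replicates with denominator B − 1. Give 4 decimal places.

Bootstrap SE is the standard deviation of the 7 replicate means.
Mean of replicates: (4.91 + 4.78 + 4.98 + 5.00 + 4.87 + 4.99 + 4.77) / 7 = 34.30000 / 7 = 4.90000
Sum of squared deviations: (+0.01000)² + (−0.12000)² + (+0.08000)² + (+0.10000)² + (−0.03000)² + (+0.09000)² + (−0.13000)² = 0.05680
Variance = 0.05680 / 6 = 0.00947
SE* = √0.00947

SE* = 0.0973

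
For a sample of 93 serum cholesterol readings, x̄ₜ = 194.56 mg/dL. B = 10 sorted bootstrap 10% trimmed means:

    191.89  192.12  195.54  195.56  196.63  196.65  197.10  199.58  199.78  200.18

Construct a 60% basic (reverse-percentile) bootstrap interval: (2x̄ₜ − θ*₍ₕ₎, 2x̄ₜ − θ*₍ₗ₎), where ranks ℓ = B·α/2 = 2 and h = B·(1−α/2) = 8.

Percentile endpoints at ranks 2 and 8: θ*₍2₎ = 192.12, θ*₍8₎ = 199.58.
Basic interval reflects these around x̄ₜ:
  lower = 2 × 194.56 − 199.58 = 189.54
  upper = 2 × 194.56 − 192.12 = 197.00

(189.54, 197.00)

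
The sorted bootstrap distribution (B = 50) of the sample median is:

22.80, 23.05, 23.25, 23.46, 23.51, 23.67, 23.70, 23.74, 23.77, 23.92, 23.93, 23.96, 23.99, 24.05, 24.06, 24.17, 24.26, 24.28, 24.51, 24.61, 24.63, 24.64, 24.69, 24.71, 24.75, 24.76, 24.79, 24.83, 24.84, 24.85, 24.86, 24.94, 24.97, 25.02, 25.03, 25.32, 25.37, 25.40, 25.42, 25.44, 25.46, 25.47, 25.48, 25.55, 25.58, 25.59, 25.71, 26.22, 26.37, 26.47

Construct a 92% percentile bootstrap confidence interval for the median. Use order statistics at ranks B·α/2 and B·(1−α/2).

(23.05, 26.22)

α = 0.08; lower rank = 50 × 0.040 = 2; upper rank = 50 × 0.960 = 48.
The 2nd smallest replicate is 23.05; the 48th is 26.22.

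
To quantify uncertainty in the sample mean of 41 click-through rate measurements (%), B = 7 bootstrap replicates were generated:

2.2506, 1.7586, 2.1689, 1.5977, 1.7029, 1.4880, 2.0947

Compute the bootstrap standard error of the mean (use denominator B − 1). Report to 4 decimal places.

Bootstrap SE is the standard deviation of the 7 replicate means.
Mean of replicates: (2.2506 + 1.7586 + 2.1689 + 1.5977 + 1.7029 + 1.4880 + 2.0947) / 7 = 13.06140 / 7 = 1.86591
Sum of squared deviations: (+0.38469)² + (−0.10731)² + (+0.30299)² + (−0.26821)² + (−0.16301)² + (−0.37791)² + (+0.22879)² = 0.54497
Variance = 0.54497 / 6 = 0.09083
SE* = √0.09083

SE* = 0.3014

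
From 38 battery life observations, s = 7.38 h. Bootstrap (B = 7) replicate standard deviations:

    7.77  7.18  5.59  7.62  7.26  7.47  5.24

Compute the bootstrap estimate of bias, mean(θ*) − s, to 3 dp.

mean(θ*) = (7.77 + 7.18 + 5.59 + 7.62 + 7.26 + 7.47 + 5.24) / 7 = 6.8757
bias = 6.8757 − 7.38

bias = −0.504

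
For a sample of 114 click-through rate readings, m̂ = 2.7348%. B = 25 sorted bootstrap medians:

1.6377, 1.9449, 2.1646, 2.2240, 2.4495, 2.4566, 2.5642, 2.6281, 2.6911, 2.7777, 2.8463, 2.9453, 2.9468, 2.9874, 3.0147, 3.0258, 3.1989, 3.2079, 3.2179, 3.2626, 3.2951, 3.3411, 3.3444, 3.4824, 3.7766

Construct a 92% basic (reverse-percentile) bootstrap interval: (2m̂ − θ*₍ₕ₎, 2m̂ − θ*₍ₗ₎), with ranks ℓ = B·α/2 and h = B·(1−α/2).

Percentile endpoints at ranks 1 and 24: θ*₍1₎ = 1.6377, θ*₍24₎ = 3.4824.
Basic interval reflects these around m̂:
  lower = 2 × 2.7348 − 3.4824 = 1.9872
  upper = 2 × 2.7348 − 1.6377 = 3.8319

(1.9872, 3.8319)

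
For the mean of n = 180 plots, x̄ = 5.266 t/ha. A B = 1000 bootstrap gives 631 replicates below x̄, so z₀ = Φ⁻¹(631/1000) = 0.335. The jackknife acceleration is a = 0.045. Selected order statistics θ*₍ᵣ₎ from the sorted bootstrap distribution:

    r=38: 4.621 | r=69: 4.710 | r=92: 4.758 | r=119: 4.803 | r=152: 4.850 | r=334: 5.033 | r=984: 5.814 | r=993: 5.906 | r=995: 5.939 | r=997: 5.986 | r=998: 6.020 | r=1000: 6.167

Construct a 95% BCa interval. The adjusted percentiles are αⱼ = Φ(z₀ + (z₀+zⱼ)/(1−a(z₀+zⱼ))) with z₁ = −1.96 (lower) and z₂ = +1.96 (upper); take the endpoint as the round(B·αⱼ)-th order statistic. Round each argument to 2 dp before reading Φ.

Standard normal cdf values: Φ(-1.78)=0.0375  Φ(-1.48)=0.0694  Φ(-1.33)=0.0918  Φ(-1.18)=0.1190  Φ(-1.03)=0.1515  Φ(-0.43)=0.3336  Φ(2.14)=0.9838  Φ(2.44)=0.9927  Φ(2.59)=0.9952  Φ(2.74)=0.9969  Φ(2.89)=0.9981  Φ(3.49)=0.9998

Lower: z₀ + z₁ = 0.335 + (-1.960) = -1.625; 1 − a(z₀+z₁) = 1 − (0.045)(-1.625) = 1.0731; argument = 0.335 + (-1.625)/1.0731 = -1.1793 → -1.18.
α₁ = Φ(-1.18) = 0.1190; rank = round(1000 × 0.1190) = 119; θ*₍119₎ = 4.803.
Upper: z₀ + z₂ = 2.295; 1 − a(z₀+z₂) = 0.8967; argument = 2.8943 → 2.89; α₂ = 0.9981; rank = 998; θ*₍998₎ = 6.020.

(4.803, 6.020)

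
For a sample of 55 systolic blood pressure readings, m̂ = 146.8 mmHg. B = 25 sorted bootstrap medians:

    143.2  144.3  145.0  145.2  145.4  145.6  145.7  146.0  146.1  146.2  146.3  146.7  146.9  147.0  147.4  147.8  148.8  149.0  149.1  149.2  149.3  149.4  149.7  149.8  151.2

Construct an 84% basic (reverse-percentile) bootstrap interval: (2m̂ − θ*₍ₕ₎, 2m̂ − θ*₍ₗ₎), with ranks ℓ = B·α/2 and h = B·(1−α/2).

Percentile endpoints at ranks 2 and 23: θ*₍2₎ = 144.3, θ*₍23₎ = 149.7.
Basic interval reflects these around m̂:
  lower = 2 × 146.8 − 149.7 = 143.9
  upper = 2 × 146.8 − 144.3 = 149.3

(143.9, 149.3)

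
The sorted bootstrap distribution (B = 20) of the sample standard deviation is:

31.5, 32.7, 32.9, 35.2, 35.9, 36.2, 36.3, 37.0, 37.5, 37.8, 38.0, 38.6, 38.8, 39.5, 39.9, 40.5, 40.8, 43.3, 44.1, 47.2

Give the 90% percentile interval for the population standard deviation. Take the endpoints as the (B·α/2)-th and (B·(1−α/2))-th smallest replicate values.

α = 0.10; lower rank = 20 × 0.050 = 1; upper rank = 20 × 0.950 = 19.
The 1st smallest replicate is 31.5; the 19th is 44.1.

(31.5, 44.1)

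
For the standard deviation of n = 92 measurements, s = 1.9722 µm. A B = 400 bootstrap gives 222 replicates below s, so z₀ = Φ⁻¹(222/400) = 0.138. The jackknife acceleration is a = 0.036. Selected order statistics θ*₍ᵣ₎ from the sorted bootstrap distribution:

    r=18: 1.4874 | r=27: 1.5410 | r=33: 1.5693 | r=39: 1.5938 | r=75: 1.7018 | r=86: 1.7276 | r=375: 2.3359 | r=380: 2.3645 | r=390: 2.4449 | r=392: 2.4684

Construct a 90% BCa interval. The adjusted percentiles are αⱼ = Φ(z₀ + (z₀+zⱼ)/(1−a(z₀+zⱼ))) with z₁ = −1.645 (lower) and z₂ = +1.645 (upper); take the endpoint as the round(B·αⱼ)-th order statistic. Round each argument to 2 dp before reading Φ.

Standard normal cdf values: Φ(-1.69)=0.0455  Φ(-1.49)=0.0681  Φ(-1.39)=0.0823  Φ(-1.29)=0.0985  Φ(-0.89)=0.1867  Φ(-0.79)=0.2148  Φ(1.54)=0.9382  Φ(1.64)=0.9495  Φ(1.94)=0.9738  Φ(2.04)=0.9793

(1.5938, 2.4684)

Lower: z₀ + z₁ = 0.138 + (-1.645) = -1.507; 1 − a(z₀+z₁) = 1 − (0.036)(-1.507) = 1.0543; argument = 0.138 + (-1.507)/1.0543 = -1.2914 → -1.29.
α₁ = Φ(-1.29) = 0.0985; rank = round(400 × 0.0985) = 39; θ*₍39₎ = 1.5938.
Upper: z₀ + z₂ = 1.783; 1 − a(z₀+z₂) = 0.9358; argument = 2.0433 → 2.04; α₂ = 0.9793; rank = 392; θ*₍392₎ = 2.4684.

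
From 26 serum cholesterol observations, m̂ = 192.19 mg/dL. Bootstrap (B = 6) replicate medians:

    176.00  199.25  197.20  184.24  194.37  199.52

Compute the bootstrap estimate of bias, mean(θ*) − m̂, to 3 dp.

bias = −0.427

mean(θ*) = (176.00 + 199.25 + 197.20 + 184.24 + 194.37 + 199.52) / 6 = 191.7633
bias = 191.7633 − 192.19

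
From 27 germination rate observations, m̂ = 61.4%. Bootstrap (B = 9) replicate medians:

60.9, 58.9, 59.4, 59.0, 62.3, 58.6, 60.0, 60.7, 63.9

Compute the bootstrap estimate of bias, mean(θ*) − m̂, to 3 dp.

mean(θ*) = (60.9 + 58.9 + 59.4 + 59.0 + 62.3 + 58.6 + 60.0 + 60.7 + 63.9) / 9 = 60.4111
bias = 60.4111 − 61.4

bias = −0.989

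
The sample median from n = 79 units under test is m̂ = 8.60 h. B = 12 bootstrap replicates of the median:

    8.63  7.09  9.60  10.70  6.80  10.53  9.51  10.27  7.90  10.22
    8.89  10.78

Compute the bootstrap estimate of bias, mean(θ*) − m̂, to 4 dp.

mean(θ*) = (8.63 + 7.09 + 9.60 + 10.70 + 6.80 + 10.53 + 9.51 + 10.27 + 7.90 + 10.22 + 8.89 + 10.78) / 12 = 9.24333
bias = 9.24333 − 8.60

bias = +0.6433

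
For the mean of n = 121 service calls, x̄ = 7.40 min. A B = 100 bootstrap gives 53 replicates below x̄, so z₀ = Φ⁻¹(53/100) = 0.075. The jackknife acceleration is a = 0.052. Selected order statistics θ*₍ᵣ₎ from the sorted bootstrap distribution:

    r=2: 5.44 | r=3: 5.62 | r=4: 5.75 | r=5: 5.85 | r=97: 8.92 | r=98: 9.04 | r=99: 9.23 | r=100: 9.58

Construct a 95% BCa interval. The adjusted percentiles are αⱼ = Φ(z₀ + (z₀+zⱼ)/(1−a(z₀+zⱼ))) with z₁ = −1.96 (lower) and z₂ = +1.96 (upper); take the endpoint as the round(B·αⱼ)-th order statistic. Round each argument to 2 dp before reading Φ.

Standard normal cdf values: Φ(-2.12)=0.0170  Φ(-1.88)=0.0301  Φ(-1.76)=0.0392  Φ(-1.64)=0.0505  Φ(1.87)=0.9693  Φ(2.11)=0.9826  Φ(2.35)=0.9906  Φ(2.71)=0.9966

(5.85, 9.23)

Lower: z₀ + z₁ = 0.075 + (-1.960) = -1.885; 1 − a(z₀+z₁) = 1 − (0.052)(-1.885) = 1.0980; argument = 0.075 + (-1.885)/1.0980 = -1.6417 → -1.64.
α₁ = Φ(-1.64) = 0.0505; rank = round(100 × 0.0505) = 5; θ*₍5₎ = 5.85.
Upper: z₀ + z₂ = 2.035; 1 − a(z₀+z₂) = 0.8942; argument = 2.3508 → 2.35; α₂ = 0.9906; rank = 99; θ*₍99₎ = 9.23.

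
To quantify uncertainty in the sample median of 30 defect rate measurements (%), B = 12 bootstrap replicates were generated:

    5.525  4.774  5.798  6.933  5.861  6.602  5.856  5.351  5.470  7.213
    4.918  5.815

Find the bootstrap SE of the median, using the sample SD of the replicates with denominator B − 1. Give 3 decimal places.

SE* = 0.746

Bootstrap SE is the standard deviation of the 12 replicate medians.
Mean of replicates: (5.525 + 4.774 + 5.798 + 6.933 + 5.861 + 6.602 + 5.856 + 5.351 + 5.470 + 7.213 + 4.918 + 5.815) / 12 = 70.1160 / 12 = 5.8430
Sum of squared deviations: (−0.3180)² + (−1.0690)² + (−0.0450)² + (+1.0900)² + (+0.0180)² + (+0.7590)² + (+0.0130)² + (−0.4920)² + (−0.3730)² + (+1.3700)² + (−0.9250)² + (−0.0280)² = 6.1251
Variance = 6.1251 / 11 = 0.5568
SE* = √0.5568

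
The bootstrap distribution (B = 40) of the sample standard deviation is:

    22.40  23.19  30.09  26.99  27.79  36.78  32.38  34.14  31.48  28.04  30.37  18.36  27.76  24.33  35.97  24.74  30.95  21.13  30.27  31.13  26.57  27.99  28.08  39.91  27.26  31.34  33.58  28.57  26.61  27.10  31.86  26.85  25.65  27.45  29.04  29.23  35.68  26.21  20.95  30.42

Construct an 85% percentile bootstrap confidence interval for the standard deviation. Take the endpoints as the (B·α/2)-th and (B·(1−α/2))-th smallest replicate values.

(21.13, 35.68)

Sorted replicates: 18.36, 20.95, 21.13, 22.40, 23.19, 24.33, 24.74, 25.65, 26.21, 26.57, 26.61, 26.85, 26.99, 27.10, 27.26, 27.45, 27.76, 27.79, 27.99, 28.04, 28.08, 28.57, 29.04, 29.23, 30.09, 30.27, 30.37, 30.42, 30.95, 31.13, 31.34, 31.48, 31.86, 32.38, 33.58, 34.14, 35.68, 35.97, 36.78, 39.91
α = 0.15; lower rank = 40 × 0.075 = 3; upper rank = 40 × 0.925 = 37.
The 3rd smallest replicate is 21.13; the 37th is 35.68.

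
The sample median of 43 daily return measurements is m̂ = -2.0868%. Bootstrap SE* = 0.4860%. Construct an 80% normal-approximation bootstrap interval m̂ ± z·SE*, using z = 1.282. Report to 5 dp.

Margin = 1.282 × 0.4860 = 0.623052
Interval: -2.0868 ± 0.623052

(-2.70985, -1.46375)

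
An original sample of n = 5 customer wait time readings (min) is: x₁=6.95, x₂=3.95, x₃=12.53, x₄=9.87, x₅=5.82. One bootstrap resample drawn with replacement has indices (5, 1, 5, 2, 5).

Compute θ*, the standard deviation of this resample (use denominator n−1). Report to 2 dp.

Resample values: 5.82, 6.95, 5.82, 3.95, 5.82.
Mean = 5.6720; sum of squared deviations = 4.6643
s² = 4.6643 / 4 = 1.1661
s = √1.1661 = 1.08

θ* = 1.08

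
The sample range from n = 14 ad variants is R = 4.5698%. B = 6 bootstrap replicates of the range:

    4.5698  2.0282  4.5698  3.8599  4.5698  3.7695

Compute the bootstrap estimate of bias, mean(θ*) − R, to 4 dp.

mean(θ*) = (4.5698 + 2.0282 + 4.5698 + 3.8599 + 4.5698 + 3.7695) / 6 = 3.89450
bias = 3.89450 − 4.5698

bias = −0.6753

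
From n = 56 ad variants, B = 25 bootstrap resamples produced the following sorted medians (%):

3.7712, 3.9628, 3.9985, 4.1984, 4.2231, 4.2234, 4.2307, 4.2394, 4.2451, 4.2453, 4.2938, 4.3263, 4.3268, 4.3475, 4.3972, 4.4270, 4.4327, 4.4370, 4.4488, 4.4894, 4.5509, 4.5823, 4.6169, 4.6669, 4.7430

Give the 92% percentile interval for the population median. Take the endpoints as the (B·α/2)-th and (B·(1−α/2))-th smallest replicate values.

(3.7712, 4.6669)

α = 0.08; lower rank = 25 × 0.040 = 1; upper rank = 25 × 0.960 = 24.
The 1st smallest replicate is 3.7712; the 24th is 4.6669.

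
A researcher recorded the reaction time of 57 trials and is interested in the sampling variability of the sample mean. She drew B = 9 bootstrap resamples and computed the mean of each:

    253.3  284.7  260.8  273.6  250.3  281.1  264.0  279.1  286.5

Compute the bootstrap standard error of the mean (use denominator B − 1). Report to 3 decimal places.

SE* = 13.664

Bootstrap SE is the standard deviation of the 9 replicate means.
Mean of replicates: (253.3 + 284.7 + 260.8 + 273.6 + 250.3 + 281.1 + 264.0 + 279.1 + 286.5) / 9 = 2433.4000 / 9 = 270.3778
Sum of squared deviations: (−17.0778)² + (+14.3222)² + (−9.5778)² + (+3.2222)² + (−20.0778)² + (+10.7222)² + (−6.3778)² + (+8.7222)² + (+16.1222)² = 1493.6556
Variance = 1493.6556 / 8 = 186.7069
SE* = √186.7069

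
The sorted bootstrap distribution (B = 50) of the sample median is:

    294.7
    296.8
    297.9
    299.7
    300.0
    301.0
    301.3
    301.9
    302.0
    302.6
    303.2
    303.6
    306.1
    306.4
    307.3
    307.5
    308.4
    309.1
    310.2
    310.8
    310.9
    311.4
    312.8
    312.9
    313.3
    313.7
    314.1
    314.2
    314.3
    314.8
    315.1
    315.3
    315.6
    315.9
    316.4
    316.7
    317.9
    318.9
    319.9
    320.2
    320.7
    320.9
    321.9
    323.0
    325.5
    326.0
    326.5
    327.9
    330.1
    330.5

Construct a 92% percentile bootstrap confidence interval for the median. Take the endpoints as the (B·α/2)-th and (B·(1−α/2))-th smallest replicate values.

(296.8, 327.9)

α = 0.08; lower rank = 50 × 0.040 = 2; upper rank = 50 × 0.960 = 48.
The 2nd smallest replicate is 296.8; the 48th is 327.9.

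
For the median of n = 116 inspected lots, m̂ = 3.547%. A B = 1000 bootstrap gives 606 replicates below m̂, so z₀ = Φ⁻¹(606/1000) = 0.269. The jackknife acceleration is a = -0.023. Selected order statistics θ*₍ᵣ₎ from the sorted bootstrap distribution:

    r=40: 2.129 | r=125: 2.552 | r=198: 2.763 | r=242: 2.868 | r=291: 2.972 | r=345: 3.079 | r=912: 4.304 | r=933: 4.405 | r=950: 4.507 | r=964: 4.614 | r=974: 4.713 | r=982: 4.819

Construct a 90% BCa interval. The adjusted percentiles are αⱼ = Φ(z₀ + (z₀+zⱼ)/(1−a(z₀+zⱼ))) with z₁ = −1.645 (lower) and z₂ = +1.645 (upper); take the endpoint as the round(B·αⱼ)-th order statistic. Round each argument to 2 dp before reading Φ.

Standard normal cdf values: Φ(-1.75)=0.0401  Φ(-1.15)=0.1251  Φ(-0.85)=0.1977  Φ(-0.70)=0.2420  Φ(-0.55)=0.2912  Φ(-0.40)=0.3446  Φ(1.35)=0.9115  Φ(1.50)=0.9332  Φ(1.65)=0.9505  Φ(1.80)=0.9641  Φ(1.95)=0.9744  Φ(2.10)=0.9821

(2.552, 4.819)

Lower: z₀ + z₁ = 0.269 + (-1.645) = -1.376; 1 − a(z₀+z₁) = 1 − (-0.023)(-1.376) = 0.9684; argument = 0.269 + (-1.376)/0.9684 = -1.1520 → -1.15.
α₁ = Φ(-1.15) = 0.1251; rank = round(1000 × 0.1251) = 125; θ*₍125₎ = 2.552.
Upper: z₀ + z₂ = 1.914; 1 − a(z₀+z₂) = 1.0440; argument = 2.1023 → 2.10; α₂ = 0.9821; rank = 982; θ*₍982₎ = 4.819.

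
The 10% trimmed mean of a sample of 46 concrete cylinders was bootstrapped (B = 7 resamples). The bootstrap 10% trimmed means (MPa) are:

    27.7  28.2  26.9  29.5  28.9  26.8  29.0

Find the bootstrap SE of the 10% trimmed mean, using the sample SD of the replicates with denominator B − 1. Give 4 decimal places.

Bootstrap SE is the standard deviation of the 7 replicate 10% trimmed means.
Mean of replicates: (27.7 + 28.2 + 26.9 + 29.5 + 28.9 + 26.8 + 29.0) / 7 = 197.00000 / 7 = 28.14286
Sum of squared deviations: (−0.44286)² + (+0.05714)² + (−1.24286)² + (+1.35714)² + (+0.75714)² + (−1.34286)² + (+0.85714)² = 6.69714
Variance = 6.69714 / 6 = 1.11619
SE* = √1.11619

SE* = 1.0565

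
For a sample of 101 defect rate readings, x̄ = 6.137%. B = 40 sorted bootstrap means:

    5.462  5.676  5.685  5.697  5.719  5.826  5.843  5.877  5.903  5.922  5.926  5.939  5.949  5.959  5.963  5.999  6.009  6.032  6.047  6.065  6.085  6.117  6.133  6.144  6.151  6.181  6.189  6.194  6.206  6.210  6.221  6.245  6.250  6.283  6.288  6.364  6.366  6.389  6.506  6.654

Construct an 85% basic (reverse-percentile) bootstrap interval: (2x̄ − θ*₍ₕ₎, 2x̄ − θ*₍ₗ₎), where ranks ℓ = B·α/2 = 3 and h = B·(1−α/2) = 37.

(5.908, 6.589)

Percentile endpoints at ranks 3 and 37: θ*₍3₎ = 5.685, θ*₍37₎ = 6.366.
Basic interval reflects these around x̄:
  lower = 2 × 6.137 − 6.366 = 5.908
  upper = 2 × 6.137 − 5.685 = 6.589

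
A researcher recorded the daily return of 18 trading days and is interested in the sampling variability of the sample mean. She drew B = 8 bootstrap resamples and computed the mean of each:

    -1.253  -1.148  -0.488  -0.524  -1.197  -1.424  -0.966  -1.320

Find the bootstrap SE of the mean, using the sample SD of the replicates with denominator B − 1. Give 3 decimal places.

SE* = 0.355

Bootstrap SE is the standard deviation of the 8 replicate means.
Mean of replicates: ((-1.253) + (-1.148) + (-0.488) + (-0.524) + (-1.197) + (-1.424) + (-0.966) + (-1.320)) / 8 = -8.3200 / 8 = -1.0400
Sum of squared deviations: (−0.2130)² + (−0.1080)² + (+0.5520)² + (+0.5160)² + (−0.1570)² + (−0.3840)² + (+0.0740)² + (−0.2800)² = 0.8840
Variance = 0.8840 / 7 = 0.1263
SE* = √0.1263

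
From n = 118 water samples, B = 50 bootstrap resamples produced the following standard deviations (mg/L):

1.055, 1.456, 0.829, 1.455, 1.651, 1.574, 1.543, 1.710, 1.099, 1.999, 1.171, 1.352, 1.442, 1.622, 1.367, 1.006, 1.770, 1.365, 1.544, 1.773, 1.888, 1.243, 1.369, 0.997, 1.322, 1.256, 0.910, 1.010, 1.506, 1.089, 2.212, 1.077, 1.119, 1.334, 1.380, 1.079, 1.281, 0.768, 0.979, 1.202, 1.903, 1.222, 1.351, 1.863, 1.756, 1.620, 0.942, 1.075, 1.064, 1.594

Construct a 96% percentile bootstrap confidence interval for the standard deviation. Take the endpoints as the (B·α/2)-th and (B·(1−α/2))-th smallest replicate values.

(0.768, 1.999)

Sorted replicates: 0.768, 0.829, 0.910, 0.942, 0.979, 0.997, 1.006, 1.010, 1.055, 1.064, 1.075, 1.077, 1.079, 1.089, 1.099, 1.119, 1.171, 1.202, 1.222, 1.243, 1.256, 1.281, 1.322, 1.334, 1.351, 1.352, 1.365, 1.367, 1.369, 1.380, 1.442, 1.455, 1.456, 1.506, 1.543, 1.544, 1.574, 1.594, 1.620, 1.622, 1.651, 1.710, 1.756, 1.770, 1.773, 1.863, 1.888, 1.903, 1.999, 2.212
α = 0.04; lower rank = 50 × 0.020 = 1; upper rank = 50 × 0.980 = 49.
The 1st smallest replicate is 0.768; the 49th is 1.999.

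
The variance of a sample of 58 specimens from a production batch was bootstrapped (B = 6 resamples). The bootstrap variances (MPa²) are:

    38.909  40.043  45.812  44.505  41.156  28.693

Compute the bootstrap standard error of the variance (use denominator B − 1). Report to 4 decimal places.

Bootstrap SE is the standard deviation of the 6 replicate variances.
Mean of replicates: (38.909 + 40.043 + 45.812 + 44.505 + 41.156 + 28.693) / 6 = 239.11800 / 6 = 39.85300
Sum of squared deviations: (−0.94400)² + (+0.19000)² + (+5.95900)² + (+4.65200)² + (+1.30300)² + (−11.16000)² = 184.32143
Variance = 184.32143 / 5 = 36.86429
SE* = √36.86429

SE* = 6.0716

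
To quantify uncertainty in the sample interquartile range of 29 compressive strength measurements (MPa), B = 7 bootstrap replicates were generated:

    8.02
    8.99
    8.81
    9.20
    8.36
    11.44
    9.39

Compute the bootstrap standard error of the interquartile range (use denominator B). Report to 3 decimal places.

Bootstrap SE is the standard deviation of the 7 replicate interquartile ranges.
Mean of replicates: (8.02 + 8.99 + 8.81 + 9.20 + 8.36 + 11.44 + 9.39) / 7 = 64.2100 / 7 = 9.1729
Sum of squared deviations: (−1.1529)² + (−0.1829)² + (−0.3629)² + (+0.0271)² + (−0.8129)² + (+2.2671)² + (+0.2171)² = 7.3427
Variance = 7.3427 / 7 = 1.0490
SE* = √1.0490

SE* = 1.024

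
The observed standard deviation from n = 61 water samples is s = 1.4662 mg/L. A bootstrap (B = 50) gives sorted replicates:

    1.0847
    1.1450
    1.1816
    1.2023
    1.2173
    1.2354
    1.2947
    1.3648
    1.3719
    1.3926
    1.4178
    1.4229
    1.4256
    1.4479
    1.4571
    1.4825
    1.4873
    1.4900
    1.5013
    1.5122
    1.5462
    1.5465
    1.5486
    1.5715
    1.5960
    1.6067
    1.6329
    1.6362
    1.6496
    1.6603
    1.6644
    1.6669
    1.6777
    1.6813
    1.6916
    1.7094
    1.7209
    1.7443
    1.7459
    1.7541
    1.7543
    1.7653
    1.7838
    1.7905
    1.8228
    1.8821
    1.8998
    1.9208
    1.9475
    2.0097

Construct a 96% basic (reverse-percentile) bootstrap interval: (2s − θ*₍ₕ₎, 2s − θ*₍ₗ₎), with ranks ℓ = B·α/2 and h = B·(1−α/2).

Percentile endpoints at ranks 1 and 49: θ*₍1₎ = 1.0847, θ*₍49₎ = 1.9475.
Basic interval reflects these around s:
  lower = 2 × 1.4662 − 1.9475 = 0.9849
  upper = 2 × 1.4662 − 1.0847 = 1.8477

(0.9849, 1.8477)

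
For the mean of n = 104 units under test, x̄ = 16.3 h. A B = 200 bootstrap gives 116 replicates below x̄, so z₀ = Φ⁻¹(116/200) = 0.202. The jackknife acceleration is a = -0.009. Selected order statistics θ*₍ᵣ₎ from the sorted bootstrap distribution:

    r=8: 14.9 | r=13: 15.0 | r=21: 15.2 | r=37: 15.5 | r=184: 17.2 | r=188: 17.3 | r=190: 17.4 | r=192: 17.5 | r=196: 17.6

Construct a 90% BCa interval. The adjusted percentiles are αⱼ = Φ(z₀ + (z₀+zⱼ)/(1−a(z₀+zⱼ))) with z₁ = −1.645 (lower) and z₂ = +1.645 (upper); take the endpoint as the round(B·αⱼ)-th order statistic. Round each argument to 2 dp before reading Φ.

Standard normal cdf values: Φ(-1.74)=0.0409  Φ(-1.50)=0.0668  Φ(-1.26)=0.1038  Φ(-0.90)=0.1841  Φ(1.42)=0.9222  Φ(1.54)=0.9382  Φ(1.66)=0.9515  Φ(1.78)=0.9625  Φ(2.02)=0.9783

(15.2, 17.6)

Lower: z₀ + z₁ = 0.202 + (-1.645) = -1.443; 1 − a(z₀+z₁) = 1 − (-0.009)(-1.443) = 0.9870; argument = 0.202 + (-1.443)/0.9870 = -1.2600 → -1.26.
α₁ = Φ(-1.26) = 0.1038; rank = round(200 × 0.1038) = 21; θ*₍21₎ = 15.2.
Upper: z₀ + z₂ = 1.847; 1 − a(z₀+z₂) = 1.0166; argument = 2.0188 → 2.02; α₂ = 0.9783; rank = 196; θ*₍196₎ = 17.6.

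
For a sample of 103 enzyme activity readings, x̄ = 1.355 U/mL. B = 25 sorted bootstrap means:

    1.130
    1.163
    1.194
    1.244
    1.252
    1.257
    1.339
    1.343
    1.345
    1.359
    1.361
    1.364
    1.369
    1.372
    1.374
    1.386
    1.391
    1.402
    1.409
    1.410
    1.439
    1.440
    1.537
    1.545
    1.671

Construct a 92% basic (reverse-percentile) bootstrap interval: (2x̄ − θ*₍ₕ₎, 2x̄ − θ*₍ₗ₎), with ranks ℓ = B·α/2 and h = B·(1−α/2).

(1.165, 1.580)

Percentile endpoints at ranks 1 and 24: θ*₍1₎ = 1.130, θ*₍24₎ = 1.545.
Basic interval reflects these around x̄:
  lower = 2 × 1.355 − 1.545 = 1.165
  upper = 2 × 1.355 − 1.130 = 1.580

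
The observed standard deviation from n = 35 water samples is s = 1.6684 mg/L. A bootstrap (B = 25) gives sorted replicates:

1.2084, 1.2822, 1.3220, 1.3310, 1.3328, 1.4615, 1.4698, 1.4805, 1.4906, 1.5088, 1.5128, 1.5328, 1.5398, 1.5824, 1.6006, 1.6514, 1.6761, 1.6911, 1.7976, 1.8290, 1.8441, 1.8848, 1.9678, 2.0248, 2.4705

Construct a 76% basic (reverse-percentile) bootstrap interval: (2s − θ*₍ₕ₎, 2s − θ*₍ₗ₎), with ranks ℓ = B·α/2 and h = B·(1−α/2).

(1.4520, 2.0148)

Percentile endpoints at ranks 3 and 22: θ*₍3₎ = 1.3220, θ*₍22₎ = 1.8848.
Basic interval reflects these around s:
  lower = 2 × 1.6684 − 1.8848 = 1.4520
  upper = 2 × 1.6684 − 1.3220 = 2.0148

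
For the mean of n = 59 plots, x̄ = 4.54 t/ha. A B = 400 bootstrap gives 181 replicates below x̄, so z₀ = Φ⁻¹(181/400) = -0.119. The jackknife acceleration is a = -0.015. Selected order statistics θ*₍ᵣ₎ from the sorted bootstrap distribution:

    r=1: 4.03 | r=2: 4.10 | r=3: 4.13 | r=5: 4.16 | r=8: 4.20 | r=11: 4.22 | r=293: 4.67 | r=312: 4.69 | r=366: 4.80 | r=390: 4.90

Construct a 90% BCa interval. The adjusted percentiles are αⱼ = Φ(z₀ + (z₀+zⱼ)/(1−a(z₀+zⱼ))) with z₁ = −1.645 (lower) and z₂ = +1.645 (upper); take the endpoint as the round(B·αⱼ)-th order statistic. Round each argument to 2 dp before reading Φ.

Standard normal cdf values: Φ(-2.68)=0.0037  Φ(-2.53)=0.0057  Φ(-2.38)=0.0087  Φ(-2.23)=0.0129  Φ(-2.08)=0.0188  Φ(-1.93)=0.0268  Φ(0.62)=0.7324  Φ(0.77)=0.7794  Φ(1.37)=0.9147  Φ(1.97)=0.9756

(4.22, 4.80)

Lower: z₀ + z₁ = -0.119 + (-1.645) = -1.764; 1 − a(z₀+z₁) = 1 − (-0.015)(-1.764) = 0.9735; argument = -0.119 + (-1.764)/0.9735 = -1.9309 → -1.93.
α₁ = Φ(-1.93) = 0.0268; rank = round(400 × 0.0268) = 11; θ*₍11₎ = 4.22.
Upper: z₀ + z₂ = 1.526; 1 − a(z₀+z₂) = 1.0229; argument = 1.3729 → 1.37; α₂ = 0.9147; rank = 366; θ*₍366₎ = 4.80.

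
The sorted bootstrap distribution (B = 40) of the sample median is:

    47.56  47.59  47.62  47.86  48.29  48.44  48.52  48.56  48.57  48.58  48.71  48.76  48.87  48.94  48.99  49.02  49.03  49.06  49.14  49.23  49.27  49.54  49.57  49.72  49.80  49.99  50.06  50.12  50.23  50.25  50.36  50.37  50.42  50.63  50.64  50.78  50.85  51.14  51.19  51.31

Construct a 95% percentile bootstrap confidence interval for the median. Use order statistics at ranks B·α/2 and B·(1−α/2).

α = 0.05; lower rank = 40 × 0.025 = 1; upper rank = 40 × 0.975 = 39.
The 1st smallest replicate is 47.56; the 39th is 51.19.

(47.56, 51.19)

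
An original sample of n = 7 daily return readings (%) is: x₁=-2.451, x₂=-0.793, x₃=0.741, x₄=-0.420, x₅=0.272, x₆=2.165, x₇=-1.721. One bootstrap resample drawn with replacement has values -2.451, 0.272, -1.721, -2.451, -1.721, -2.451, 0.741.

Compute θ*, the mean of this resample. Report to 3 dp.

Mean = ((-2.451) + 0.272 + (-1.721) + (-2.451) + (-1.721) + (-2.451) + 0.741) / 7 = -9.7820 / 7 = -1.397

θ* = -1.397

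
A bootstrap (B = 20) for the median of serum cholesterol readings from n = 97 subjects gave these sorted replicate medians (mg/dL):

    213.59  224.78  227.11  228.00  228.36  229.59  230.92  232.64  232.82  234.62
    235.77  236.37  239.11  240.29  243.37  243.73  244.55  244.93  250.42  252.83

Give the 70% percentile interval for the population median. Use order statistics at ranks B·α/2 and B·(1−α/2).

(227.11, 244.55)

α = 0.30; lower rank = 20 × 0.150 = 3; upper rank = 20 × 0.850 = 17.
The 3rd smallest replicate is 227.11; the 17th is 244.55.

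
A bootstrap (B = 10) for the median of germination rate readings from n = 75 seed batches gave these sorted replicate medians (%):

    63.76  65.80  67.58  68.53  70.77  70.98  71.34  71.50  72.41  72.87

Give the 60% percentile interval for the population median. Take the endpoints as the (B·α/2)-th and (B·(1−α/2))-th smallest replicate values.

(65.80, 71.50)

α = 0.40; lower rank = 10 × 0.200 = 2; upper rank = 10 × 0.800 = 8.
The 2nd smallest replicate is 65.80; the 8th is 71.50.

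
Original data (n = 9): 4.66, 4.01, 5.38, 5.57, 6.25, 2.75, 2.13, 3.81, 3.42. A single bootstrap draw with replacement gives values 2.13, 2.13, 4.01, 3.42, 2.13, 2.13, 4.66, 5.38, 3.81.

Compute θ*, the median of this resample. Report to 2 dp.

θ* = 3.42

Sorted: 2.13, 2.13, 2.13, 2.13, 3.42, 3.81, 4.01, 4.66, 5.38
Median = middle value = 3.42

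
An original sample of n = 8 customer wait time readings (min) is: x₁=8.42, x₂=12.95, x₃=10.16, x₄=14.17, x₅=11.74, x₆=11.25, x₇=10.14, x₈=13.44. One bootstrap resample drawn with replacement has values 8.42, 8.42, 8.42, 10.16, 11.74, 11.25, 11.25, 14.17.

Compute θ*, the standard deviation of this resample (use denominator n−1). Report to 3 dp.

θ* = 2.043

Mean = 10.4787; sum of squared deviations = 29.2227
s² = 29.2227 / 7 = 4.1747
s = √4.1747 = 2.043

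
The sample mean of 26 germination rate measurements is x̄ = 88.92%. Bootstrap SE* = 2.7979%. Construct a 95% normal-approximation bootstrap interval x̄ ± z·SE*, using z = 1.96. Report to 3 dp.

Margin = 1.96 × 2.7979 = 5.4839
Interval: 88.92 ± 5.4839

(83.436, 94.404)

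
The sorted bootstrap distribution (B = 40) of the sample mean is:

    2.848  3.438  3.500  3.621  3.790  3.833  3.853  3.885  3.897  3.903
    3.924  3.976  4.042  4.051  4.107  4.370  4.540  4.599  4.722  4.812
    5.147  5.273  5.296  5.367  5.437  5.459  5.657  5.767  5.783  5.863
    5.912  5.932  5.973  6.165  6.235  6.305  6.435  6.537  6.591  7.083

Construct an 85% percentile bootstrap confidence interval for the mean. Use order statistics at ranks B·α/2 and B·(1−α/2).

α = 0.15; lower rank = 40 × 0.075 = 3; upper rank = 40 × 0.925 = 37.
The 3rd smallest replicate is 3.500; the 37th is 6.435.

(3.500, 6.435)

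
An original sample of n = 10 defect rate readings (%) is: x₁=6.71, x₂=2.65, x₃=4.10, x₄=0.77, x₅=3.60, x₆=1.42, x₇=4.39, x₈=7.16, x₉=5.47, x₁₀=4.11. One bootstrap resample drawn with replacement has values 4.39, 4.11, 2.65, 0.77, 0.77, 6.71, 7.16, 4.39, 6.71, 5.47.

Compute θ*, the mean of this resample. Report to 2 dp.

Mean = (4.39 + 4.11 + 2.65 + 0.77 + 0.77 + 6.71 + 7.16 + 4.39 + 6.71 + 5.47) / 10 = 43.130 / 10 = 4.31

θ* = 4.31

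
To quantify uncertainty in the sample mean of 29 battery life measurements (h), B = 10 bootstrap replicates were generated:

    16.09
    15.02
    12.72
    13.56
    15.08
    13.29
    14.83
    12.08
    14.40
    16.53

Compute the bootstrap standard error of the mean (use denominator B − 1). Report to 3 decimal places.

SE* = 1.436

Bootstrap SE is the standard deviation of the 10 replicate means.
Mean of replicates: (16.09 + 15.02 + 12.72 + 13.56 + 15.08 + 13.29 + 14.83 + 12.08 + 14.40 + 16.53) / 10 = 143.6000 / 10 = 14.3600
Sum of squared deviations: (+1.7300)² + (+0.6600)² + (−1.6400)² + (−0.8000)² + (+0.7200)² + (−1.0700)² + (+0.4700)² + (−2.2800)² + (+0.0400)² + (+2.1700)² = 18.5512
Variance = 18.5512 / 9 = 2.0612
SE* = √2.0612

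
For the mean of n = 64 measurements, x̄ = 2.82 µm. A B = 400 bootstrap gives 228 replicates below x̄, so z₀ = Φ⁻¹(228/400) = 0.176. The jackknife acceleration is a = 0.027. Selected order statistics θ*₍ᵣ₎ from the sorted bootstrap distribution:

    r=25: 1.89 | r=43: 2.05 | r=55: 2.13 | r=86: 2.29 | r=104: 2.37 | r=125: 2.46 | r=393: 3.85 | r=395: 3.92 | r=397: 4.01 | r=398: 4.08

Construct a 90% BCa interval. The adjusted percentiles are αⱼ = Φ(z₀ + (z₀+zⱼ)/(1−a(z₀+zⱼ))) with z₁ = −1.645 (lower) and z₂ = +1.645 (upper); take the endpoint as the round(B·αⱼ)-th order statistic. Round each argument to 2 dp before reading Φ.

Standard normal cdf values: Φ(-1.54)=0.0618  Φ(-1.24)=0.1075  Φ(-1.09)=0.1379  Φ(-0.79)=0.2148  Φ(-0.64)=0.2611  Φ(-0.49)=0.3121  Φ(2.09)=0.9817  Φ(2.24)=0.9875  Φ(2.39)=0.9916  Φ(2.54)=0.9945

Lower: z₀ + z₁ = 0.176 + (-1.645) = -1.469; 1 − a(z₀+z₁) = 1 − (0.027)(-1.469) = 1.0397; argument = 0.176 + (-1.469)/1.0397 = -1.2370 → -1.24.
α₁ = Φ(-1.24) = 0.1075; rank = round(400 × 0.1075) = 43; θ*₍43₎ = 2.05.
Upper: z₀ + z₂ = 1.821; 1 − a(z₀+z₂) = 0.9508; argument = 2.0912 → 2.09; α₂ = 0.9817; rank = 393; θ*₍393₎ = 3.85.

(2.05, 3.85)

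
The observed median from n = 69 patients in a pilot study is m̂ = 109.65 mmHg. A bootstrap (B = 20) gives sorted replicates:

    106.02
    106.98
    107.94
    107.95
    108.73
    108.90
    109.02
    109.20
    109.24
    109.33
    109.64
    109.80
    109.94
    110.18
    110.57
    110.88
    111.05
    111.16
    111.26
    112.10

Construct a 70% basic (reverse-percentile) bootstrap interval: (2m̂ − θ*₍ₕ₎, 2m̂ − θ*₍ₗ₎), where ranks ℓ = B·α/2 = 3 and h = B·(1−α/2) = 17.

Percentile endpoints at ranks 3 and 17: θ*₍3₎ = 107.94, θ*₍17₎ = 111.05.
Basic interval reflects these around m̂:
  lower = 2 × 109.65 − 111.05 = 108.25
  upper = 2 × 109.65 − 107.94 = 111.36

(108.25, 111.36)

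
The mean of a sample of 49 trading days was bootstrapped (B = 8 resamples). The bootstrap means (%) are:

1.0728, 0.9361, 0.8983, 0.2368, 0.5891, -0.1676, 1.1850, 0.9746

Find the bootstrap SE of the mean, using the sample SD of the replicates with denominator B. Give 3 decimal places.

Bootstrap SE is the standard deviation of the 8 replicate means.
Mean of replicates: (1.0728 + 0.9361 + 0.8983 + 0.2368 + 0.5891 + (-0.1676) + 1.1850 + 0.9746) / 8 = 5.72510 / 8 = 0.71564
Sum of squared deviations: (+0.35716)² + (+0.22046)² + (+0.18266)² + (−0.47884)² + (−0.12654)² + (−0.88324)² + (+0.46936)² + (+0.25896)² = 1.52230
Variance = 1.52230 / 8 = 0.19029
SE* = √0.19029

SE* = 0.436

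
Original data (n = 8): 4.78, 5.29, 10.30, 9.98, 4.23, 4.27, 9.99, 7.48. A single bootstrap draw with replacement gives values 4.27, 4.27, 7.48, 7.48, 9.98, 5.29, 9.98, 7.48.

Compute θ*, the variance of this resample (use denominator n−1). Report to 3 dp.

θ* = 5.182

Mean = 7.0288; sum of squared deviations = 36.2753
s² = 36.2753 / 7 = 5.1822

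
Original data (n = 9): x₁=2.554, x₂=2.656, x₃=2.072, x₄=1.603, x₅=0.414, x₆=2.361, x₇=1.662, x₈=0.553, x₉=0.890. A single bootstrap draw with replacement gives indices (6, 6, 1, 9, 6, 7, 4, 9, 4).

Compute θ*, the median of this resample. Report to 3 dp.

Resample values: 2.361, 2.361, 2.554, 0.890, 2.361, 1.662, 1.603, 0.890, 1.603.
Sorted: 0.890, 0.890, 1.603, 1.603, 1.662, 2.361, 2.361, 2.361, 2.554
Median = middle value = 1.662

θ* = 1.662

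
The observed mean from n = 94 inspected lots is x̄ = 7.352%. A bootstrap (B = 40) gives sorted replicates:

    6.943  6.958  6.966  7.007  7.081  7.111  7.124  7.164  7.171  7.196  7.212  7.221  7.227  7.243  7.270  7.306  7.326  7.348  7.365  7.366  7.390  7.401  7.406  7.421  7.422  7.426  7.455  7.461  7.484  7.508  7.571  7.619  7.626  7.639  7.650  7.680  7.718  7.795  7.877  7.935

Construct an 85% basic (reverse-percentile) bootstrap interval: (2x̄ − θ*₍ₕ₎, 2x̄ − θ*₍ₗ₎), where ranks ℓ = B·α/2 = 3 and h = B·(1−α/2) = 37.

Percentile endpoints at ranks 3 and 37: θ*₍3₎ = 6.966, θ*₍37₎ = 7.718.
Basic interval reflects these around x̄:
  lower = 2 × 7.352 − 7.718 = 6.986
  upper = 2 × 7.352 − 6.966 = 7.738

(6.986, 7.738)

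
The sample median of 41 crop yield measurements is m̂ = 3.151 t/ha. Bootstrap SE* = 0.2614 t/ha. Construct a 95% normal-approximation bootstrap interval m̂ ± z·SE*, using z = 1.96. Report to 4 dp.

Margin = 1.96 × 0.2614 = 0.51234
Interval: 3.151 ± 0.51234

(2.6387, 3.6633)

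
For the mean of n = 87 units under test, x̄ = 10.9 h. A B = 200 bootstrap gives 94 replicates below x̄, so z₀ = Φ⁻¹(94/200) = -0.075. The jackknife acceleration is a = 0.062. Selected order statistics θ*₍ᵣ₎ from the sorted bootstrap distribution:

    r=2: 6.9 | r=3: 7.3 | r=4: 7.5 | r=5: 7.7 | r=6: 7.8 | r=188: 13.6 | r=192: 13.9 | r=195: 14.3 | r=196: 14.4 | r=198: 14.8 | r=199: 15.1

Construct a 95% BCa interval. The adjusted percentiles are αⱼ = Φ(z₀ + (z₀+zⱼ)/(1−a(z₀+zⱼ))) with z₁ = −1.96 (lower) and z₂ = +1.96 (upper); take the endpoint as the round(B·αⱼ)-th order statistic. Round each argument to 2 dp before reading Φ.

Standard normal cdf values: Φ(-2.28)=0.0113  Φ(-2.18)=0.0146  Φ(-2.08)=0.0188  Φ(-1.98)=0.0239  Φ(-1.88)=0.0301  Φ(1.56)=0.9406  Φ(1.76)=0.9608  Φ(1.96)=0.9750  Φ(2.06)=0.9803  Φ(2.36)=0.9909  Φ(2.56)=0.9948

(7.8, 14.4)

Lower: z₀ + z₁ = -0.075 + (-1.960) = -2.035; 1 − a(z₀+z₁) = 1 − (0.062)(-2.035) = 1.1262; argument = -0.075 + (-2.035)/1.1262 = -1.8820 → -1.88.
α₁ = Φ(-1.88) = 0.0301; rank = round(200 × 0.0301) = 6; θ*₍6₎ = 7.8.
Upper: z₀ + z₂ = 1.885; 1 − a(z₀+z₂) = 0.8831; argument = 2.0595 → 2.06; α₂ = 0.9803; rank = 196; θ*₍196₎ = 14.4.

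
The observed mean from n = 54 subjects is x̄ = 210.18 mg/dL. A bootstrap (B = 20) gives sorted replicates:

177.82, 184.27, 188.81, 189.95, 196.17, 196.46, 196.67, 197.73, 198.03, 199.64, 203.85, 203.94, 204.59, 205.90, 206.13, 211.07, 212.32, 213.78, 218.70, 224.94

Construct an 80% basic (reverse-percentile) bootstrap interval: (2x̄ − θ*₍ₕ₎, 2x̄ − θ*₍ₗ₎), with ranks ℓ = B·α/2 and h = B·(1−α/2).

Percentile endpoints at ranks 2 and 18: θ*₍2₎ = 184.27, θ*₍18₎ = 213.78.
Basic interval reflects these around x̄:
  lower = 2 × 210.18 − 213.78 = 206.58
  upper = 2 × 210.18 − 184.27 = 236.09

(206.58, 236.09)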